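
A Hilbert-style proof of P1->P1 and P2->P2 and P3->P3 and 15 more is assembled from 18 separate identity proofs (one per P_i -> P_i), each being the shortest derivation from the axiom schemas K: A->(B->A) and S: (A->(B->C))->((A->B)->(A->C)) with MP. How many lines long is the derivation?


The shortest proof of A->A from K and S in the Hilbert calculus has exactly 5 lines:
(1) K instance A->((A->A)->A), (2) S instance, (3) MP on 1,2, (4) K instance A->(A->A), (5) MP on 3,4.
For 18 independent identities: 18 * 5 = 90 lines total.

90


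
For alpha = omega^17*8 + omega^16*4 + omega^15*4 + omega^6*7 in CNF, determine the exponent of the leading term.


CNF: omega^17*8 + omega^16*4 + omega^15*4 + omega^6*7
The leading term is omega^17*8, which has exponent 17.

17


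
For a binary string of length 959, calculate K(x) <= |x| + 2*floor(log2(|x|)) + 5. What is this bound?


floor(log2(959)) = 9
2 * 9 = 18
K(x) <= 959 + 18 + 5 = 982

982


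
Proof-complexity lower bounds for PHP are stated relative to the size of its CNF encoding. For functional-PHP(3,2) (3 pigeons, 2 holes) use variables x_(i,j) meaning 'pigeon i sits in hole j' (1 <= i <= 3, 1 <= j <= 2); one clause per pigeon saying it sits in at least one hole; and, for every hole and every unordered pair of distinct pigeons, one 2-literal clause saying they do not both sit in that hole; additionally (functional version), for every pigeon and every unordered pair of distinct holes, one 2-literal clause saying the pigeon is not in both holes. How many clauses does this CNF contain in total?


functional-PHP(3,2): 3 pigeons, 2 holes, 3*2 = 6 variables.
- pigeon clauses: one per pigeon -> 3 clauses
- hole clauses: 2 holes * C(3,2) = 2 * 3 -> 6 clauses
- functional clauses: 3 pigeons * C(2,2) = 3 * 1 -> 3 clauses
Total clauses = 3 + 6 + 3 = 12

12


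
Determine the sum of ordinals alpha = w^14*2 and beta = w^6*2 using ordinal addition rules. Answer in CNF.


Ordinal addition w^14*2 + w^6*2:
Leading exponent of alpha (14) > leading exponent of beta (6).
Since alpha's term has higher exponent than beta's leading term,
the sum is simply alpha followed by beta.
Result = w^14*2 + w^6*2

w^14*2 + w^6*2


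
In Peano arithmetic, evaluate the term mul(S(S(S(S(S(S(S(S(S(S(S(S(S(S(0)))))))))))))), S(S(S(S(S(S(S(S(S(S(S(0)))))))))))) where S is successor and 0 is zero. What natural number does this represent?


mul(S^14(0), S^11(0)):
S^14(0) = 14
S^11(0) = 11
14 * 11 = 154

154


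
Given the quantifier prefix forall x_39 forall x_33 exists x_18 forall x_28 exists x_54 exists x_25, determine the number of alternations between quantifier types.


Walk the prefix and count type changes:
  position 1: forall -> forall
  position 2: forall -> exists <-- alternation
  position 3: exists -> forall <-- alternation
  position 4: forall -> exists <-- alternation
  position 5: exists -> exists
Total alternations = 3

3


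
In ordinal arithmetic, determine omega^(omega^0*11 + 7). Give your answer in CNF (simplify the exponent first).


omega^(omega^0*11 + 7):
omega^0 = 1, so the exponent is 11 + 7 = 18 (finite ordinal addition).
Result = omega^18, already a single CNF term.

omega^18


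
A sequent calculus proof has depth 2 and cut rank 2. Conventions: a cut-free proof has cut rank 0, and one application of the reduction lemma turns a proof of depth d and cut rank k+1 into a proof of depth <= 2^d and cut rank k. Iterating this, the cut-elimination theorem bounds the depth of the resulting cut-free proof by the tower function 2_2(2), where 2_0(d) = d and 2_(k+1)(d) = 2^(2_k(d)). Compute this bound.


Each rank reduction sends depth d to at most 2^d; cut rank r needs r reductions.
2_0(2) = 2
2_1(2) = 2^2 = 4
2_2(2) = 2^4 = 16
Cut-free depth bound = 16

16


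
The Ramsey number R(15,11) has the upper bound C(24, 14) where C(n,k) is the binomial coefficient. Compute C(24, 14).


R(15,11) <= C(15+11-2, 15-1) = C(24, 14)
C(24, 14) = 24! / (14! * 10!)
= 1961256

1961256


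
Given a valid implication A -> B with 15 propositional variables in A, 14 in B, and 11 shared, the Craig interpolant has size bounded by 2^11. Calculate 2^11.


Shared atoms = 11
Craig interpolant size bound = 2^11
= 2048

2048


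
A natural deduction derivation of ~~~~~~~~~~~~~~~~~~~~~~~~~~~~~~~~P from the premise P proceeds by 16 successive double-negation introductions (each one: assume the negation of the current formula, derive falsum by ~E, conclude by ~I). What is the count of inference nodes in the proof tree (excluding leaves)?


Each double-negation introduction (from C infer ~~C) uses 2 inference nodes: one ~E (C and ~C give falsum) and one ~I (discharge ~C).
16 double negations = 16 * 2 = 32 inference nodes.

32


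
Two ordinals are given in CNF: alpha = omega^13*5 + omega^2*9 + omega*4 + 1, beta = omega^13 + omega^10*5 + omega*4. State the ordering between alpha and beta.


Compare term by term from highest exponent:
alpha = omega^13*5 + omega^2*9 + omega*4 + 1
beta = omega^13 + omega^10*5 + omega*4
Term 1: alpha has omega^13*5, beta has omega^13*1
Term 2: alpha has omega^2*9, beta has omega^10*5
Term 3: alpha has omega^1*4, beta has omega^1*4
Term 4: alpha has omega^0*1, beta has omega^0*0
Result: alpha > beta

alpha > beta


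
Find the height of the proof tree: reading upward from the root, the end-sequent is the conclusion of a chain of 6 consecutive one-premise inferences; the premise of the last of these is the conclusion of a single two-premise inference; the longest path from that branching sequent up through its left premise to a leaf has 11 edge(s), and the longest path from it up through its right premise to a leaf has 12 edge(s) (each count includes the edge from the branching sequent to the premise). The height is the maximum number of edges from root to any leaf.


Longest path through the left premise: 11 edges (measured from the branching sequent)
Longest path through the right premise: 12 edges
Height of the subtree rooted at the branching sequent: max(11, 12) = 12
The branching sequent sits 6 edges above the root (the chain of one-premise inferences), so height = 12 + 6 = 18

18


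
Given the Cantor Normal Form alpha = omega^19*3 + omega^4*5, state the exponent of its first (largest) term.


CNF: omega^19*3 + omega^4*5
The leading term is omega^19*3, which has exponent 19.

19


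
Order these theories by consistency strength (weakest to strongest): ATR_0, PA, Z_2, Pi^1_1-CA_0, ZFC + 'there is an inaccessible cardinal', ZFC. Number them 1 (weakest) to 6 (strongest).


Ordering by consistency strength:
1. PA
2. ATR_0
3. Pi^1_1-CA_0
4. Z_2
5. ZFC
6. ZFC + 'there is an inaccessible cardinal'


ATR_0=2, PA=1, Z_2=4, Pi^1_1-CA_0=3, ZFC + 'there is an inaccessible cardinal'=6, ZFC=5


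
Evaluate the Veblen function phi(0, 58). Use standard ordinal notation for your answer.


phi(0, 58):
phi(0, beta) = omega^beta by definition.
phi(0, 58) = omega^58

omega^58


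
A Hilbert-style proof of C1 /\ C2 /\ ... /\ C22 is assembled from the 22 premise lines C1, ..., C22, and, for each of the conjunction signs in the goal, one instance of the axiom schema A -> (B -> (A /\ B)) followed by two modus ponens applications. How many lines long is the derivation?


Conjoining 22 premises:
- 22 premise lines
- the goal has 21 conjunction signs; each costs 1 axiom instance + 2 MP = 3 lines: 3 * 21 = 63
Total = 22 + 63 = 85 lines.

85


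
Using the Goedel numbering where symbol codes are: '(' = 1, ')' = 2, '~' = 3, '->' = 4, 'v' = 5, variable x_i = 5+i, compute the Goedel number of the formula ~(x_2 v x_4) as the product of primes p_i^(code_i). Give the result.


Formula: ~(x_2 v x_4)
Symbol codes: [3, 1, 7, 5, 9, 2]
Primes: [2, 3, 5, 7, 11, 13]
p_1^3 = 2^3 = 8
p_2^1 = 3^1 = 3
p_3^7 = 5^7 = 78125
p_4^5 = 7^5 = 16807
p_5^9 = 11^9 = 2357947691
p_6^2 = 13^2 = 169
Product = 12557764755760599375000

12557764755760599375000


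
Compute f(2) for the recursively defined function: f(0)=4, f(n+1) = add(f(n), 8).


f(0) = 4
f(1) = add(f(0), 8) = add(4, 8) = 12
f(2) = add(f(1), 8) = add(12, 8) = 20


20


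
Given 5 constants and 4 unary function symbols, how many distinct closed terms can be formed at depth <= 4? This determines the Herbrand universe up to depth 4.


Herbrand terms by depth:
Depth 0: 5 constants
Depth 1: 20 new terms (running total: 25)
Depth 2: 80 new terms (running total: 105)
Depth 3: 320 new terms (running total: 425)
Depth 4: 1280 new terms (running total: 1705)
Total distinct ground terms = 1705

1705


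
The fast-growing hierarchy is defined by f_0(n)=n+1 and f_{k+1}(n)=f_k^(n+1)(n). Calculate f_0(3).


f_0(3) = 3 + 1 = 4

4


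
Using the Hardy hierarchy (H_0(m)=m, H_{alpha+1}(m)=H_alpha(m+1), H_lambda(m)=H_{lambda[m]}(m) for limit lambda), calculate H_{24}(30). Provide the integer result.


H_24(30):
For finite ordinals k, H_k(n) = n + k (each successor step adds 1).
H_24(30) = 30 + 24 = 54

54


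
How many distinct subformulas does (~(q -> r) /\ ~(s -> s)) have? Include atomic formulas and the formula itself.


Formula: (~(q -> r) /\ ~(s -> s))
Subformulas found:
  1. q
  2. s
  3. r
  4. (q -> r)
  5. (s -> s)
  6. ~(s -> s)
  7. ~(q -> r)
  8. (~(q -> r) /\ ~(s -> s))
Total distinct subformulas = 8

8


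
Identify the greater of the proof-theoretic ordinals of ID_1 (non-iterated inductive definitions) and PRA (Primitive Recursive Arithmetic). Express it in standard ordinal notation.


Proof-theoretic ordinal of ID_1 (non-iterated inductive definitions): psi_0(epsilon_{Omega+1})
Proof-theoretic ordinal of PRA (Primitive Recursive Arithmetic): omega^omega
Comparing: omega^omega < psi_0(epsilon_{Omega+1}).
The larger ordinal is psi_0(epsilon_{Omega+1}) (from ID_1 (non-iterated inductive definitions)).

psi_0(epsilon_{Omega+1})


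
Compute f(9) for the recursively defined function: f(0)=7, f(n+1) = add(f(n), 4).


f(0) = 7
f(1) = add(f(0), 4) = add(7, 4) = 11
f(2) = add(f(1), 4) = add(11, 4) = 15
f(3) = add(f(2), 4) = add(15, 4) = 19
f(4) = add(f(3), 4) = add(19, 4) = 23
f(5) = add(f(4), 4) = add(23, 4) = 27
f(6) = add(f(5), 4) = add(27, 4) = 31
f(7) = add(f(6), 4) = add(31, 4) = 35
f(8) = add(f(7), 4) = add(35, 4) = 39
f(9) = add(f(8), 4) = add(39, 4) = 43


43


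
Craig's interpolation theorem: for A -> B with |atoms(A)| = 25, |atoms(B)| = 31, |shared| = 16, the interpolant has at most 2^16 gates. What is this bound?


Shared atoms = 16
Craig interpolant size bound = 2^16
= 65536

65536


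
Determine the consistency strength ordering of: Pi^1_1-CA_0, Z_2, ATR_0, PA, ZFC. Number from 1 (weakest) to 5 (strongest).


Ordering by consistency strength:
1. PA
2. ATR_0
3. Pi^1_1-CA_0
4. Z_2
5. ZFC


Pi^1_1-CA_0=3, Z_2=4, ATR_0=2, PA=1, ZFC=5


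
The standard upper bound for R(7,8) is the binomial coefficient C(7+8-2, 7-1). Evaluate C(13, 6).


R(7,8) <= C(7+8-2, 7-1) = C(13, 6)
C(13, 6) = 13! / (6! * 7!)
= 1716

1716


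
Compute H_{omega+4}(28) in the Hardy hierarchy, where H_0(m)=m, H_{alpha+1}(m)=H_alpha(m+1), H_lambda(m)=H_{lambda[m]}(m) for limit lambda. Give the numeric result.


H_{omega+4}(28):
Unwind the 4 successor steps: H_{omega+4}(28) = H_omega(28+4) = H_omega(32).
H_omega(m) = H_m(m) = m + m = 2m.
Result = 2 * 32 = 64

64


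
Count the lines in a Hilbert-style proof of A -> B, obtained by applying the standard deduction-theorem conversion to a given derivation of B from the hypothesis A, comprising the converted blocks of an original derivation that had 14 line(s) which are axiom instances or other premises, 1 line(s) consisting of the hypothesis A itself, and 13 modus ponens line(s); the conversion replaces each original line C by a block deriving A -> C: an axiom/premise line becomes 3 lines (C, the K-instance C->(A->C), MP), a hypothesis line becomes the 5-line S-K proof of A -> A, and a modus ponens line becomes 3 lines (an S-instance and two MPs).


Deduction-theorem conversion, block by block:
- 14 axiom/premise lines -> 3 lines each = 42
- 1 hypothesis lines -> 5 lines each (identity proof A->A) = 5
- 13 MP lines -> 3 lines each (S-instance, MP, MP) = 39
Total = 42 + 5 + 39 = 86 lines.

86


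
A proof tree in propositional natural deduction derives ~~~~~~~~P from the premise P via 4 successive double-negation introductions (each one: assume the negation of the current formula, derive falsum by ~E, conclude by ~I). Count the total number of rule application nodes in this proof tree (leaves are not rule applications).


Each double-negation introduction (from C infer ~~C) uses 2 inference nodes: one ~E (C and ~C give falsum) and one ~I (discharge ~C).
4 double negations = 4 * 2 = 8 inference nodes.

8


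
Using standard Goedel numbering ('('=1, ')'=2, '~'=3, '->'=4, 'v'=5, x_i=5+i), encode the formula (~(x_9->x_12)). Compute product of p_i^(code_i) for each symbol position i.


Formula: (~(x_9->x_12))
Symbol codes: [1, 3, 1, 14, 4, 17, 2, 2]
Primes: [2, 3, 5, 7, 11, 13, 17, 19]
p_1^1 = 2^1 = 2
p_2^3 = 3^3 = 27
p_3^1 = 5^1 = 5
p_4^14 = 7^14 = 678223072849
p_5^4 = 11^4 = 14641
p_6^17 = 13^17 = 8650415919381337933
p_7^2 = 17^2 = 289
p_8^2 = 19^2 = 361
Product = 2419630770871035938182511409749224543713510

2419630770871035938182511409749224543713510


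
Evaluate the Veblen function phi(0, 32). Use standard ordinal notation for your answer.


phi(0, 32):
phi(0, beta) = omega^beta by definition.
phi(0, 32) = omega^32

omega^32


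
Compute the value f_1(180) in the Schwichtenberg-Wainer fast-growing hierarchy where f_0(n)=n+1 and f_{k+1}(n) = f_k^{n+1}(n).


f_1(180) = f_0^181(180)
f_0 adds 1 each time, applied 181 times.
f_1(180) = 180 + 181 = 361

361


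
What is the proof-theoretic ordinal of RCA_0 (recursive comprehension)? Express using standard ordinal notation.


The proof-theoretic ordinal of RCA_0 (recursive comprehension) is a standard result in ordinal analysis.
This ordinal is the supremum of order types of primitive recursive well-orderings
that the theory can prove to be well-ordered.
For RCA_0 (recursive comprehension), the proof-theoretic ordinal is omega^omega.

omega^omega


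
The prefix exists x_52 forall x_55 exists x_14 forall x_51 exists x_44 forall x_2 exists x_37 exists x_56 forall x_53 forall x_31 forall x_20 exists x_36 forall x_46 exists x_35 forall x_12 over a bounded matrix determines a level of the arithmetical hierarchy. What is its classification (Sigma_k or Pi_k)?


Leading quantifier is exists, so the class is Sigma.
Number of quantifier blocks = alternations + 1 = 11 + 1 = 12.
Classification: Sigma_12

Sigma_12


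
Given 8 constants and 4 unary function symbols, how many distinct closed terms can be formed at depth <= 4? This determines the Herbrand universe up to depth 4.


Herbrand terms by depth:
Depth 0: 8 constants
Depth 1: 32 new terms (running total: 40)
Depth 2: 128 new terms (running total: 168)
Depth 3: 512 new terms (running total: 680)
Depth 4: 2048 new terms (running total: 2728)
Total distinct ground terms = 2728

2728


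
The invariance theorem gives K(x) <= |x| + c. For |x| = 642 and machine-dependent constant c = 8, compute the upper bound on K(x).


K(x) <= |x| + c = 642 + 8 = 650

650


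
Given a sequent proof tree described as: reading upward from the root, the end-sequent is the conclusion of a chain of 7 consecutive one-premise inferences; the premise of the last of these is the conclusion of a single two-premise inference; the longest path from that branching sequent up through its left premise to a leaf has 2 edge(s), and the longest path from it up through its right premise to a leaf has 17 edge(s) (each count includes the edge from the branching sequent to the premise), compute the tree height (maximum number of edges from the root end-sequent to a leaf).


Longest path through the left premise: 2 edges (measured from the branching sequent)
Longest path through the right premise: 17 edges
Height of the subtree rooted at the branching sequent: max(2, 17) = 17
The branching sequent sits 7 edges above the root (the chain of one-premise inferences), so height = 17 + 7 = 24

24


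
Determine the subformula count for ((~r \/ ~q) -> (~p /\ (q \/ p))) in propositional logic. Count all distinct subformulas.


Formula: ((~r \/ ~q) -> (~p /\ (q \/ p)))
Subformulas found:
  1. q
  2. r
  3. p
  4. ~p
  5. ~q
  6. ~r
  7. (q \/ p)
  8. (~r \/ ~q)
  9. (~p /\ (q \/ p))
  10. ((~r \/ ~q) -> (~p /\ (q \/ p)))
Total distinct subformulas = 10

10


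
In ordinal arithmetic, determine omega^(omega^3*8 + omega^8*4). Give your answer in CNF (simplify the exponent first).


omega^(omega^3*8 + omega^8*4):
In ordinal addition a term is absorbed by a following term of strictly larger exponent: 3 < 8, so omega^3*8 + omega^8*4 = omega^8*4.
omega raised to a CNF ordinal is a single CNF term: Result = omega^(omega^8*4)

omega^(omega^8*4)


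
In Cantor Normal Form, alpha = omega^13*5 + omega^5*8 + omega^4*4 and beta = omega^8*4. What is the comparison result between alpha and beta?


Compare term by term from highest exponent:
alpha = omega^13*5 + omega^5*8 + omega^4*4
beta = omega^8*4
Term 1: alpha has omega^13*5, beta has omega^8*4
Term 2: alpha has omega^5*8, beta has omega^0*0
Term 3: alpha has omega^4*4, beta has omega^0*0
Result: alpha > beta

alpha > beta


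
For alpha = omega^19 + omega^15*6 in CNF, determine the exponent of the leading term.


CNF: omega^19 + omega^15*6
The leading term is omega^19, which has exponent 19.

19


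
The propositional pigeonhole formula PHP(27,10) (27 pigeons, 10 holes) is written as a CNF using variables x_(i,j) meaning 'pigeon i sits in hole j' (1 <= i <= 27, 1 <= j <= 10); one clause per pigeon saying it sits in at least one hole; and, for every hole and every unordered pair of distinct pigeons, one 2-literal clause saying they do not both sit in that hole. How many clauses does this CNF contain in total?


PHP(27,10): 27 pigeons, 10 holes, 27*10 = 270 variables.
- pigeon clauses: one per pigeon -> 27 clauses
- hole clauses: 10 holes * C(27,2) = 10 * 351 -> 3510 clauses
Total clauses = 27 + 3510 = 3537

3537


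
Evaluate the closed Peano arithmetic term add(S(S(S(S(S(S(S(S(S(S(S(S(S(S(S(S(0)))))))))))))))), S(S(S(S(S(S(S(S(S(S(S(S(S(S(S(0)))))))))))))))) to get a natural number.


add(S^16(0), S^15(0)):
S^16(0) = 16
S^15(0) = 15
16 + 15 = 31

31


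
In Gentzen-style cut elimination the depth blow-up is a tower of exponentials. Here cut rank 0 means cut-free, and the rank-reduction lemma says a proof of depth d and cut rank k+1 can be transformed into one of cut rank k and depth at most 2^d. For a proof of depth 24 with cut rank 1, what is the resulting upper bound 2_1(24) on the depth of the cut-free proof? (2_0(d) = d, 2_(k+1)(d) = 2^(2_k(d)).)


Each rank reduction sends depth d to at most 2^d; cut rank r needs r reductions.
2_0(24) = 24
2_1(24) = 2^24 = 16777216
Cut-free depth bound = 16777216

16777216


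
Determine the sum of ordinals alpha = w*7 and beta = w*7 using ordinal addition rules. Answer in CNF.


Ordinal addition w*7 + w*7:
Both terms have the same exponent 1.
w^e*c + w^e*d = w^e*(c+d).
Result = w^1*(7+7) = w*14

w*14


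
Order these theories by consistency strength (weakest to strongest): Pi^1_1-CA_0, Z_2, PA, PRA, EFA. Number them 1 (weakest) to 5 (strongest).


Ordering by consistency strength:
1. EFA
2. PRA
3. PA
4. Pi^1_1-CA_0
5. Z_2


Pi^1_1-CA_0=4, Z_2=5, PA=3, PRA=2, EFA=1


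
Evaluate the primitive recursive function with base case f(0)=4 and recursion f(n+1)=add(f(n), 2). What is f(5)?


f(0) = 4
f(1) = add(f(0), 2) = add(4, 2) = 6
f(2) = add(f(1), 2) = add(6, 2) = 8
f(3) = add(f(2), 2) = add(8, 2) = 10
f(4) = add(f(3), 2) = add(10, 2) = 12
f(5) = add(f(4), 2) = add(12, 2) = 14


14


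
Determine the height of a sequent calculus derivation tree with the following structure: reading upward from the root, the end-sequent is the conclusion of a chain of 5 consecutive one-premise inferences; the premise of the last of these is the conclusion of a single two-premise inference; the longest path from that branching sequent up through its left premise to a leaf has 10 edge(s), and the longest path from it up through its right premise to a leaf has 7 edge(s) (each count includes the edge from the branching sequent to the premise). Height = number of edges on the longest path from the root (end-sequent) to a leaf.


Longest path through the left premise: 10 edges (measured from the branching sequent)
Longest path through the right premise: 7 edges
Height of the subtree rooted at the branching sequent: max(10, 7) = 10
The branching sequent sits 5 edges above the root (the chain of one-premise inferences), so height = 10 + 5 = 15

15


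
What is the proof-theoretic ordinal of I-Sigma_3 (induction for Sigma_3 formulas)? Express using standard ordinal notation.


The proof-theoretic ordinal of I-Sigma_3 (induction for Sigma_3 formulas) is a standard result in ordinal analysis.
This ordinal is the supremum of order types of primitive recursive well-orderings
that the theory can prove to be well-ordered.
For I-Sigma_3 (induction for Sigma_3 formulas), the proof-theoretic ordinal is omega^(omega^(omega^omega)).

omega^(omega^(omega^omega))


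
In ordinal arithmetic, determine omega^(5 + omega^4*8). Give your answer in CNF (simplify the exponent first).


omega^(5 + omega^4*8):
In ordinal addition a term is absorbed by a following term of strictly larger exponent: 0 < 4, so 5 + omega^4*8 = omega^4*8.
omega raised to a CNF ordinal is a single CNF term: Result = omega^(omega^4*8)

omega^(omega^4*8)


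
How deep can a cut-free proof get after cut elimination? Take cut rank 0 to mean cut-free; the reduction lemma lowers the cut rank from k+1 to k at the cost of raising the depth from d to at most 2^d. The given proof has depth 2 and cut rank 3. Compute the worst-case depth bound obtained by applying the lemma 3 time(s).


Each rank reduction sends depth d to at most 2^d; cut rank r needs r reductions.
2_0(2) = 2
2_1(2) = 2^2 = 4
2_2(2) = 2^4 = 16
2_3(2) = 2^16 = 65536
Cut-free depth bound = 65536

65536


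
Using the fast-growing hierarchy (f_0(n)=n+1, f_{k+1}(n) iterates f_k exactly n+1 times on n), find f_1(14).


f_1(14) = f_0^15(14)
f_0 adds 1 each time, applied 15 times.
f_1(14) = 14 + 15 = 29

29


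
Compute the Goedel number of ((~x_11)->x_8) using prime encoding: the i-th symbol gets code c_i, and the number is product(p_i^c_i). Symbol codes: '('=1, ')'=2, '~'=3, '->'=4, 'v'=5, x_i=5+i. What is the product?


Formula: ((~x_11)->x_8)
Symbol codes: [1, 1, 3, 16, 2, 4, 13, 2]
Primes: [2, 3, 5, 7, 11, 13, 17, 19]
p_1^1 = 2^1 = 2
p_2^1 = 3^1 = 3
p_3^3 = 5^3 = 125
p_4^16 = 7^16 = 33232930569601
p_5^2 = 11^2 = 121
p_6^4 = 13^4 = 28561
p_7^13 = 17^13 = 9904578032905937
p_8^2 = 19^2 = 361
Product = 307986629449844038231742576609249975712750

307986629449844038231742576609249975712750


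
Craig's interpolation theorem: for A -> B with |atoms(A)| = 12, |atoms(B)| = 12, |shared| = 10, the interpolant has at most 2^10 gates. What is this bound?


Shared atoms = 10
Craig interpolant size bound = 2^10
= 1024

1024


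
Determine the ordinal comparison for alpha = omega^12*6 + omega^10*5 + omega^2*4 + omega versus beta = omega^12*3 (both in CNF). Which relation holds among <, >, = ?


Compare term by term from highest exponent:
alpha = omega^12*6 + omega^10*5 + omega^2*4 + omega
beta = omega^12*3
Term 1: alpha has omega^12*6, beta has omega^12*3
Term 2: alpha has omega^10*5, beta has omega^0*0
Term 3: alpha has omega^2*4, beta has omega^0*0
Term 4: alpha has omega^1*1, beta has omega^0*0
Result: alpha > beta

alpha > beta


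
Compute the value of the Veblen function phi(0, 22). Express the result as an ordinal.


phi(0, 22):
phi(0, beta) = omega^beta by definition.
phi(0, 22) = omega^22

omega^22


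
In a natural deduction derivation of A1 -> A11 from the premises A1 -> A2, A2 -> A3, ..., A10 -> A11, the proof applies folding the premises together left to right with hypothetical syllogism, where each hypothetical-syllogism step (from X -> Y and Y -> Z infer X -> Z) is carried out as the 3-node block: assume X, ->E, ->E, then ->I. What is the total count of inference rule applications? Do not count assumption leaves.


There are 10 premises in the chain. The first HS step combines premises 1 and 2; each further premise needs one more HS step.
So 10 premises require 10 - 1 = 9 hypothetical-syllogism steps.
Each HS step uses 3 inference nodes (->E, ->E, ->I).
9 * 3 = 27 total inference nodes.

27


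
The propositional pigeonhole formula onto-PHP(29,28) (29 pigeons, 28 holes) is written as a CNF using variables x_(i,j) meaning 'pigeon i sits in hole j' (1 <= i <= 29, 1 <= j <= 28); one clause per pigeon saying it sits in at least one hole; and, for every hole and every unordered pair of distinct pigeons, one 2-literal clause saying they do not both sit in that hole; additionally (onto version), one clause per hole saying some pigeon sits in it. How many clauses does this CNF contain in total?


onto-PHP(29,28): 29 pigeons, 28 holes, 29*28 = 812 variables.
- pigeon clauses: one per pigeon -> 29 clauses
- hole clauses: 28 holes * C(29,2) = 28 * 406 -> 11368 clauses
- onto clauses: one per hole -> 28 clauses
Total clauses = 29 + 11368 + 28 = 11425

11425


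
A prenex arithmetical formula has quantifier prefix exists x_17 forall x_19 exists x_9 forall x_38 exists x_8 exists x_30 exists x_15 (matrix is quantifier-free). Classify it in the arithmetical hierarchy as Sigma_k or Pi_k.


Leading quantifier is exists, so the class is Sigma.
Number of quantifier blocks = alternations + 1 = 4 + 1 = 5.
Classification: Sigma_5

Sigma_5


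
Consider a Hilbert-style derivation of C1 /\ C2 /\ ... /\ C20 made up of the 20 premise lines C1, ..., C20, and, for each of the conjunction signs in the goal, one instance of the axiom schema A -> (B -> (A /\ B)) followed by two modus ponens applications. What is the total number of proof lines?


Conjoining 20 premises:
- 20 premise lines
- the goal has 19 conjunction signs; each costs 1 axiom instance + 2 MP = 3 lines: 3 * 19 = 57
Total = 20 + 57 = 77 lines.

77


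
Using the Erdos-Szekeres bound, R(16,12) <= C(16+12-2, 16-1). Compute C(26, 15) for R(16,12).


R(16,12) <= C(16+12-2, 16-1) = C(26, 15)
C(26, 15) = 26! / (15! * 11!)
= 7726160

7726160


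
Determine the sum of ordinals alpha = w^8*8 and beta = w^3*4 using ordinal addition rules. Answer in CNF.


Ordinal addition w^8*8 + w^3*4:
Leading exponent of alpha (8) > leading exponent of beta (3).
Since alpha's term has higher exponent than beta's leading term,
the sum is simply alpha followed by beta.
Result = w^8*8 + w^3*4

w^8*8 + w^3*4


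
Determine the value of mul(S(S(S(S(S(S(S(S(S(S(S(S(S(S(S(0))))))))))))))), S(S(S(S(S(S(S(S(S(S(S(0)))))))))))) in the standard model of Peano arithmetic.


mul(S^15(0), S^11(0)):
S^15(0) = 15
S^11(0) = 11
15 * 11 = 165

165


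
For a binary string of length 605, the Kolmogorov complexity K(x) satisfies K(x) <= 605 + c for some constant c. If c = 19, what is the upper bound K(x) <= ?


K(x) <= |x| + c = 605 + 19 = 624

624


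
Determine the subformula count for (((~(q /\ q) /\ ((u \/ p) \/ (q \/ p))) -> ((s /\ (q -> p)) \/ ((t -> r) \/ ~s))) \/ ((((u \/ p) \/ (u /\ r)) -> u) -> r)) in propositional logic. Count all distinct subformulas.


Formula: (((~(q /\ q) /\ ((u \/ p) \/ (q \/ p))) -> ((s /\ (q -> p)) \/ ((t -> r) \/ ~s))) \/ ((((u \/ p) \/ (u /\ r)) -> u) -> r))
Subformulas found:
  1. r
  2. q
  3. u
  4. s
  5. t
  6. p
  7. ~s
  8. (q \/ p)
  9. (q /\ q)
  10. (q -> p)
  11. (u /\ r)
  12. (u \/ p)
  13. (t -> r)
  14. ~(q /\ q)
  15. (s /\ (q -> p))
  16. ((t -> r) \/ ~s)
  17. ((u \/ p) \/ (q \/ p))
  18. ((u \/ p) \/ (u /\ r))
  19. (((u \/ p) \/ (u /\ r)) -> u)
  20. ((((u \/ p) \/ (u /\ r)) -> u) -> r)
  21. (~(q /\ q) /\ ((u \/ p) \/ (q \/ p)))
  22. ((s /\ (q -> p)) \/ ((t -> r) \/ ~s))
  23. ((~(q /\ q) /\ ((u \/ p) \/ (q \/ p))) -> ((s /\ (q -> p)) \/ ((t -> r) \/ ~s)))
  24. (((~(q /\ q) /\ ((u \/ p) \/ (q \/ p))) -> ((s /\ (q -> p)) \/ ((t -> r) \/ ~s))) \/ ((((u \/ p) \/ (u /\ r)) -> u) -> r))
Total distinct subformulas = 24

24


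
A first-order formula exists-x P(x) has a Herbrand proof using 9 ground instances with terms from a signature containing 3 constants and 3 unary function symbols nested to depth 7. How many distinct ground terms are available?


Herbrand terms by depth:
Depth 0: 3 constants
Depth 1: 9 new terms (running total: 12)
Depth 2: 27 new terms (running total: 39)
Depth 3: 81 new terms (running total: 120)
Depth 4: 243 new terms (running total: 363)
Depth 5: 729 new terms (running total: 1092)
Depth 6: 2187 new terms (running total: 3279)
Depth 7: 6561 new terms (running total: 9840)
Total distinct ground terms = 9840

9840


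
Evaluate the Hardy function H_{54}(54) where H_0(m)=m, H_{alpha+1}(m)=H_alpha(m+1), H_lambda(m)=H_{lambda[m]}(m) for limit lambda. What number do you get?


H_54(54):
For finite ordinals k, H_k(n) = n + k (each successor step adds 1).
H_54(54) = 54 + 54 = 108

108


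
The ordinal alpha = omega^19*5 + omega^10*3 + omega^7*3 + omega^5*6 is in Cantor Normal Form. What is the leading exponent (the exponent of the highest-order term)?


CNF: omega^19*5 + omega^10*3 + omega^7*3 + omega^5*6
The leading term is omega^19*5, which has exponent 19.

19


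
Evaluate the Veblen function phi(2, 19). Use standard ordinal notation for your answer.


phi(2, 19):
phi(2, beta) = zeta_beta (the beta-th zeta number, fixed point of epsilon).
phi(2, 19) = zeta_19

zeta_19


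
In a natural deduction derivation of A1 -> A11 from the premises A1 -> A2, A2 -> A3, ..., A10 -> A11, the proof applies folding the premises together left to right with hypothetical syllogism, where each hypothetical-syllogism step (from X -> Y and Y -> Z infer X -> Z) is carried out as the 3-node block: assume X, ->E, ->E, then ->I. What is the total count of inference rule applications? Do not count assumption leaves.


There are 10 premises in the chain. The first HS step combines premises 1 and 2; each further premise needs one more HS step.
So 10 premises require 10 - 1 = 9 hypothetical-syllogism steps.
Each HS step uses 3 inference nodes (->E, ->E, ->I).
9 * 3 = 27 total inference nodes.

27


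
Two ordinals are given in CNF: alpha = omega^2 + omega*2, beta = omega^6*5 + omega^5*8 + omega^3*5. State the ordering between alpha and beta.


Compare term by term from highest exponent:
alpha = omega^2 + omega*2
beta = omega^6*5 + omega^5*8 + omega^3*5
Term 1: alpha has omega^2*1, beta has omega^6*5
Term 2: alpha has omega^1*2, beta has omega^5*8
Term 3: alpha has omega^0*0, beta has omega^3*5
Result: alpha < beta

alpha < beta


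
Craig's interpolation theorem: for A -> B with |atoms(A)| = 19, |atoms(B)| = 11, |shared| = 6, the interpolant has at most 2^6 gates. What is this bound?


Shared atoms = 6
Craig interpolant size bound = 2^6
= 64

64


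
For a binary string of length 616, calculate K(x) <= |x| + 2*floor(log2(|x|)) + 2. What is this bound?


floor(log2(616)) = 9
2 * 9 = 18
K(x) <= 616 + 18 + 2 = 636

636


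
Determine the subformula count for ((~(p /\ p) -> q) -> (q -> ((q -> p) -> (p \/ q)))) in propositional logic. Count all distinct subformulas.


Formula: ((~(p /\ p) -> q) -> (q -> ((q -> p) -> (p \/ q))))
Subformulas found:
  1. q
  2. p
  3. (p \/ q)
  4. (p /\ p)
  5. (q -> p)
  6. ~(p /\ p)
  7. (~(p /\ p) -> q)
  8. ((q -> p) -> (p \/ q))
  9. (q -> ((q -> p) -> (p \/ q)))
  10. ((~(p /\ p) -> q) -> (q -> ((q -> p) -> (p \/ q))))
Total distinct subformulas = 10

10


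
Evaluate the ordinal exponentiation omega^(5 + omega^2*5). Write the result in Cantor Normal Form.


omega^(5 + omega^2*5):
In ordinal addition a term is absorbed by a following term of strictly larger exponent: 0 < 2, so 5 + omega^2*5 = omega^2*5.
omega raised to a CNF ordinal is a single CNF term: Result = omega^(omega^2*5)

omega^(omega^2*5)


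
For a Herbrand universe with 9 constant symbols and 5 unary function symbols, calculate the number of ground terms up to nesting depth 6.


Herbrand terms by depth:
Depth 0: 9 constants
Depth 1: 45 new terms (running total: 54)
Depth 2: 225 new terms (running total: 279)
Depth 3: 1125 new terms (running total: 1404)
Depth 4: 5625 new terms (running total: 7029)
Depth 5: 28125 new terms (running total: 35154)
Depth 6: 140625 new terms (running total: 175779)
Total distinct ground terms = 175779

175779


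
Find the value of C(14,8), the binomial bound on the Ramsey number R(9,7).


R(9,7) <= C(9+7-2, 9-1) = C(14, 8)
C(14, 8) = 14! / (8! * 6!)
= 3003

3003


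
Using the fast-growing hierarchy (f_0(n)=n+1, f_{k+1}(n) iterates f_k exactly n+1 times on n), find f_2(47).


f_2(47) = f_1^48(47)
f_1(m) = 2m + 1.
Iterating: f_1^k(n) = 2^k*(n+1) - 1.
f_2(47) = 2^48*(47+1) - 1 = 281474976710656*48 - 1 = 13510798882111487

13510798882111487


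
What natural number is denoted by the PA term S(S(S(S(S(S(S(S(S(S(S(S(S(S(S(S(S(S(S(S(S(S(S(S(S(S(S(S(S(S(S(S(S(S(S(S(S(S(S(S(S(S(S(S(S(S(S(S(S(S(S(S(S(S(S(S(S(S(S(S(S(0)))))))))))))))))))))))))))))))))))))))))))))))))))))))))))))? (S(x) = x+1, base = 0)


Counting successors applied to 0:
61 applications of S to 0 = 61

61


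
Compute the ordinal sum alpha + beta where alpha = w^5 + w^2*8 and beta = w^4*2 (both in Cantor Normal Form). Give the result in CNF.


Ordinal addition (w^5 + w^2*8) + w^4*2:
alpha's leading term has exponent 5 > beta's exponent 4, so it survives.
alpha's tail term has exponent 2 < beta's exponent 4, so it is absorbed by beta.
In ordinal addition, any term followed by a strictly larger-exponent term is absorbed.
Result = w^5 + w^4*2

w^5 + w^4*2


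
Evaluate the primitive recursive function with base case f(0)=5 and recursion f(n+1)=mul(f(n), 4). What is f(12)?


f(0) = 5
f(1) = mul(f(0), 4) = mul(5, 4) = 20
f(2) = mul(f(1), 4) = mul(20, 4) = 80
f(3) = mul(f(2), 4) = mul(80, 4) = 320
f(4) = mul(f(3), 4) = mul(320, 4) = 1280
f(5) = mul(f(4), 4) = mul(1280, 4) = 5120
f(6) = mul(f(5), 4) = mul(5120, 4) = 20480
f(7) = mul(f(6), 4) = mul(20480, 4) = 81920
f(8) = mul(f(7), 4) = mul(81920, 4) = 327680
f(9) = mul(f(8), 4) = mul(327680, 4) = 1310720
f(10) = mul(f(9), 4) = mul(1310720, 4) = 5242880
f(11) = mul(f(10), 4) = mul(5242880, 4) = 20971520
f(12) = mul(f(11), 4) = mul(20971520, 4) = 83886080


83886080


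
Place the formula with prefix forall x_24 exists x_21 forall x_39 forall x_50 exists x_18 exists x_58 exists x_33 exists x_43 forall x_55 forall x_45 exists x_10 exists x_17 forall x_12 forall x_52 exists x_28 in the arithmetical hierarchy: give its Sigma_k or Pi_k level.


Leading quantifier is forall, so the class is Pi.
Number of quantifier blocks = alternations + 1 = 7 + 1 = 8.
Classification: Pi_8

Pi_8


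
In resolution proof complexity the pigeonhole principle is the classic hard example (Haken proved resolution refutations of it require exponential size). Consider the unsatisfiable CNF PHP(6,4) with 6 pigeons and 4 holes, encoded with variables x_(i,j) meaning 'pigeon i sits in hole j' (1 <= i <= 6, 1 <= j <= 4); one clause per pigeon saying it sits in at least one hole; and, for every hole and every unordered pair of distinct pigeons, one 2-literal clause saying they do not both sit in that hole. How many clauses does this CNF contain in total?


PHP(6,4): 6 pigeons, 4 holes, 6*4 = 24 variables.
- pigeon clauses: one per pigeon -> 6 clauses
- hole clauses: 4 holes * C(6,2) = 4 * 15 -> 60 clauses
Total clauses = 6 + 60 = 66

66


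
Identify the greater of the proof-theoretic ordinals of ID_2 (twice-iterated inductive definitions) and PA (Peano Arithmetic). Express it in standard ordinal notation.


Proof-theoretic ordinal of ID_2 (twice-iterated inductive definitions): psi_0(epsilon_{Omega_2+1})
Proof-theoretic ordinal of PA (Peano Arithmetic): epsilon_0
Comparing: epsilon_0 < psi_0(epsilon_{Omega_2+1}).
The larger ordinal is psi_0(epsilon_{Omega_2+1}) (from ID_2 (twice-iterated inductive definitions)).

psi_0(epsilon_{Omega_2+1})


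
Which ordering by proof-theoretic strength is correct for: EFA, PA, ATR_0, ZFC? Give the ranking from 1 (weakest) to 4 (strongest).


Ordering by consistency strength:
1. EFA
2. PA
3. ATR_0
4. ZFC


EFA=1, PA=2, ATR_0=3, ZFC=4


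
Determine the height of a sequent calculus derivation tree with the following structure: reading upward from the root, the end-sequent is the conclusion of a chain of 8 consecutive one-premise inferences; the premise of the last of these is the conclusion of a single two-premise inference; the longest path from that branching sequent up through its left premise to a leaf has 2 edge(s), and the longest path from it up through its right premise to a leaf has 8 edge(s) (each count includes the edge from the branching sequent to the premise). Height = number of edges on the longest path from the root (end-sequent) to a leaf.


Longest path through the left premise: 2 edges (measured from the branching sequent)
Longest path through the right premise: 8 edges
Height of the subtree rooted at the branching sequent: max(2, 8) = 8
The branching sequent sits 8 edges above the root (the chain of one-premise inferences), so height = 8 + 8 = 16

16


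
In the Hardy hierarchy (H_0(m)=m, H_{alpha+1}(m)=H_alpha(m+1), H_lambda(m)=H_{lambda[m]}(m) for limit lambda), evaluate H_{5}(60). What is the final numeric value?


H_5(60):
For finite ordinals k, H_k(n) = n + k (each successor step adds 1).
H_5(60) = 60 + 5 = 65

65


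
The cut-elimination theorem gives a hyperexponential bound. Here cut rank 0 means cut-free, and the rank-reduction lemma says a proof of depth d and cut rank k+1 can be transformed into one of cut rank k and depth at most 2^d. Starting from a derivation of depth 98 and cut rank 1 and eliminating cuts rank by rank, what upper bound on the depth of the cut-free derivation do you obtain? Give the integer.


Each rank reduction sends depth d to at most 2^d; cut rank r needs r reductions.
2_0(98) = 98
2_1(98) = 2^98 = 316912650057057350374175801344
Cut-free depth bound = 316912650057057350374175801344

316912650057057350374175801344


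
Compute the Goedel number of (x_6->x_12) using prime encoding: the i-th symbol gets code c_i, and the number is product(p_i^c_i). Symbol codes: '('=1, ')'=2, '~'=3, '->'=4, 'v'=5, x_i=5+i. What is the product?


Formula: (x_6->x_12)
Symbol codes: [1, 11, 4, 17, 2]
Primes: [2, 3, 5, 7, 11]
p_1^1 = 2^1 = 2
p_2^11 = 3^11 = 177147
p_3^4 = 5^4 = 625
p_4^17 = 7^17 = 232630513987207
p_5^2 = 11^2 = 121
Product = 6232981896270378462386250

6232981896270378462386250


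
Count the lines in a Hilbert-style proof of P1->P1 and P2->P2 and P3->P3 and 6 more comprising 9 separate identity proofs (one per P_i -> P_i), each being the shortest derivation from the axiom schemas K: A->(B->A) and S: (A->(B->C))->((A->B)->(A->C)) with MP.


The shortest proof of A->A from K and S in the Hilbert calculus has exactly 5 lines:
(1) K instance A->((A->A)->A), (2) S instance, (3) MP on 1,2, (4) K instance A->(A->A), (5) MP on 3,4.
For 9 independent identities: 9 * 5 = 45 lines total.

45


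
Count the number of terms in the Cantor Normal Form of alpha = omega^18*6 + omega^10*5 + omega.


CNF: omega^18*6 + omega^10*5 + omega
Count the summands separated by '+':
  term 1: omega^18*6
  term 2: omega^10*5
  term 3: omega
Total terms = 3

3


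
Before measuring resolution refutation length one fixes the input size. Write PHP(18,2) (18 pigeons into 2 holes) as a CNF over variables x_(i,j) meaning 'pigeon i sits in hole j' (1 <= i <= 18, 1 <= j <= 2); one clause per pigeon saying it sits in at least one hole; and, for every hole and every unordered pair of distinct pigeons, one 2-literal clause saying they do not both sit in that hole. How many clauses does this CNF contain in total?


PHP(18,2): 18 pigeons, 2 holes, 18*2 = 36 variables.
- pigeon clauses: one per pigeon -> 18 clauses
- hole clauses: 2 holes * C(18,2) = 2 * 153 -> 306 clauses
Total clauses = 18 + 306 = 324

324
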